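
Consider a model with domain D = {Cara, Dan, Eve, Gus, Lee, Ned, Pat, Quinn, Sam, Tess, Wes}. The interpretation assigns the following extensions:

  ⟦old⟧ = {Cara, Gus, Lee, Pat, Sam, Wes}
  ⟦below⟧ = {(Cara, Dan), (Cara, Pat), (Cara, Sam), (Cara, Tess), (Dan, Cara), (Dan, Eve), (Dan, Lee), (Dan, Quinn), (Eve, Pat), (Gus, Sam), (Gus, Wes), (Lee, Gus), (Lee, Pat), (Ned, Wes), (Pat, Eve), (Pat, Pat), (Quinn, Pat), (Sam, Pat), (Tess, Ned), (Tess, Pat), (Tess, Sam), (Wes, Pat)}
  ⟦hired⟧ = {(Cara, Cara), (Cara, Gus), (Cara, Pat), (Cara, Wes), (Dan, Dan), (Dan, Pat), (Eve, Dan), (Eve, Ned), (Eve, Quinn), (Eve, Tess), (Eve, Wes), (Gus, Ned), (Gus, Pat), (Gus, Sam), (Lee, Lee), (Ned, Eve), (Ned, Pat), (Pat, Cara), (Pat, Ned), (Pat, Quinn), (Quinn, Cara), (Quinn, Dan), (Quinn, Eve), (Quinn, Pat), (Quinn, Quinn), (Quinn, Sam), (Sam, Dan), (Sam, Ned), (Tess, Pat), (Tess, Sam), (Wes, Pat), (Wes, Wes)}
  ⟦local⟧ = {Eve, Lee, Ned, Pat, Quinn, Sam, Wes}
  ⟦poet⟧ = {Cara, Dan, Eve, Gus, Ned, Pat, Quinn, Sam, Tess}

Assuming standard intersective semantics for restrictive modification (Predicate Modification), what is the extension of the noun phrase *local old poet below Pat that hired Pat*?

⟦below Pat⟧ = {x : ⟨x, Pat⟩ ∈ ⟦below⟧} = {Cara, Eve, Lee, Pat, Quinn, Sam, Tess, Wes}
⟦that hired Pat⟧ = {x : ⟨x, Pat⟩ ∈ ⟦hired⟧} = {Cara, Dan, Gus, Ned, Quinn, Tess, Wes}
⟦poet⟧ = {Cara, Dan, Eve, Gus, Ned, Pat, Quinn, Sam, Tess}
… ∩ ⟦below Pat⟧ = {Cara, Dan, Eve, Gus, Ned, Pat, Quinn, Sam, Tess} ∩ {Cara, Eve, Lee, Pat, Quinn, Sam, Tess, Wes} = {Cara, Eve, Pat, Quinn, Sam, Tess}
… ∩ ⟦that hired Pat⟧ = {Cara, Eve, Pat, Quinn, Sam, Tess} ∩ {Cara, Dan, Gus, Ned, Quinn, Tess, Wes} = {Cara, Quinn, Tess}
… ∩ ⟦local⟧ = {Cara, Quinn, Tess} ∩ {Eve, Lee, Ned, Pat, Quinn, Sam, Wes} = {Quinn}
… ∩ ⟦old⟧ = {Quinn} ∩ {Cara, Gus, Lee, Pat, Sam, Wes} = ∅
So ⟦local old poet below Pat that hired Pat⟧ = { }.

{ }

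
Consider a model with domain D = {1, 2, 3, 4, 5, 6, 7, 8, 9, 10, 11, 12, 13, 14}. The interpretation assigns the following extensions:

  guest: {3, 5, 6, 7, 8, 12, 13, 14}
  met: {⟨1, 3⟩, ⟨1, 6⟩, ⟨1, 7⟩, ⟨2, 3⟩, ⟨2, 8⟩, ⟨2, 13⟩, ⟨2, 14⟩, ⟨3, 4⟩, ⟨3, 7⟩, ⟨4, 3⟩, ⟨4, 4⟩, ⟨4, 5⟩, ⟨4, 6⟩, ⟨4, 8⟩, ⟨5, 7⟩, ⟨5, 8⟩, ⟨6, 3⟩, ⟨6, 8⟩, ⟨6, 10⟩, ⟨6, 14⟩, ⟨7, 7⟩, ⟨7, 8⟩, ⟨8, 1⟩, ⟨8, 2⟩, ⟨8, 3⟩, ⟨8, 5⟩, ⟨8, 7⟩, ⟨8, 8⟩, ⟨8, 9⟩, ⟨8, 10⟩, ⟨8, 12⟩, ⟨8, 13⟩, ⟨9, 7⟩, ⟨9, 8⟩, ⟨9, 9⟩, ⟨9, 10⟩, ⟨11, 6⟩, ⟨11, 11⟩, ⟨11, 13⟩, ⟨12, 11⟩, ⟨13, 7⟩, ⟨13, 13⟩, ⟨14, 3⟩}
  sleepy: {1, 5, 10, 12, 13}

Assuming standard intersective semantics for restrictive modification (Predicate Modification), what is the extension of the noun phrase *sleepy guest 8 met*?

⟦8 met⟧ = {x : ⟨8, x⟩ ∈ ⟦met⟧} = {1, 2, 3, 5, 7, 8, 9, 10, 12, 13}
⟦guest⟧ = {3, 5, 6, 7, 8, 12, 13, 14}
… ∩ ⟦8 met⟧ = {3, 5, 6, 7, 8, 12, 13, 14} ∩ {1, 2, 3, 5, 7, 8, 9, 10, 12, 13} = {3, 5, 7, 8, 12, 13}
… ∩ ⟦sleepy⟧ = {3, 5, 7, 8, 12, 13} ∩ {1, 5, 10, 12, 13} = {5, 12, 13}
So ⟦sleepy guest 8 met⟧ = {5, 12, 13}.

{5, 12, 13}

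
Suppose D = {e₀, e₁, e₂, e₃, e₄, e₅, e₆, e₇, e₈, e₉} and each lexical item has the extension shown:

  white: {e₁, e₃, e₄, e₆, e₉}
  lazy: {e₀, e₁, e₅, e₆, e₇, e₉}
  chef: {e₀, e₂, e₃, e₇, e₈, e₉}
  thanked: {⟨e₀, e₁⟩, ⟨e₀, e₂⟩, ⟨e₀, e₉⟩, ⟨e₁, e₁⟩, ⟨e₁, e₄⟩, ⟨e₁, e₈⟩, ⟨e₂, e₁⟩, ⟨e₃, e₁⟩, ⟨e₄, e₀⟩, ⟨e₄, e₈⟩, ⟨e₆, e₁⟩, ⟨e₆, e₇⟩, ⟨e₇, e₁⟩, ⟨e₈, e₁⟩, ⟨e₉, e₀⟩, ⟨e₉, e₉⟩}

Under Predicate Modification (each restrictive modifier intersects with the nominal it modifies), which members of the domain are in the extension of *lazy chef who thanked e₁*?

⟦who thanked e₁⟧ = {x : ⟨x, e₁⟩ ∈ ⟦thanked⟧} = {e₀, e₁, e₂, e₃, e₆, e₇, e₈}
⟦chef⟧ = {e₀, e₂, e₃, e₇, e₈, e₉}
… ∩ ⟦who thanked e₁⟧ = {e₀, e₂, e₃, e₇, e₈, e₉} ∩ {e₀, e₁, e₂, e₃, e₆, e₇, e₈} = {e₀, e₂, e₃, e₇, e₈}
… ∩ ⟦lazy⟧ = {e₀, e₂, e₃, e₇, e₈} ∩ {e₀, e₁, e₅, e₆, e₇, e₉} = {e₀, e₇}
So ⟦lazy chef who thanked e₁⟧ = {e₀, e₇}.

{e₀, e₇}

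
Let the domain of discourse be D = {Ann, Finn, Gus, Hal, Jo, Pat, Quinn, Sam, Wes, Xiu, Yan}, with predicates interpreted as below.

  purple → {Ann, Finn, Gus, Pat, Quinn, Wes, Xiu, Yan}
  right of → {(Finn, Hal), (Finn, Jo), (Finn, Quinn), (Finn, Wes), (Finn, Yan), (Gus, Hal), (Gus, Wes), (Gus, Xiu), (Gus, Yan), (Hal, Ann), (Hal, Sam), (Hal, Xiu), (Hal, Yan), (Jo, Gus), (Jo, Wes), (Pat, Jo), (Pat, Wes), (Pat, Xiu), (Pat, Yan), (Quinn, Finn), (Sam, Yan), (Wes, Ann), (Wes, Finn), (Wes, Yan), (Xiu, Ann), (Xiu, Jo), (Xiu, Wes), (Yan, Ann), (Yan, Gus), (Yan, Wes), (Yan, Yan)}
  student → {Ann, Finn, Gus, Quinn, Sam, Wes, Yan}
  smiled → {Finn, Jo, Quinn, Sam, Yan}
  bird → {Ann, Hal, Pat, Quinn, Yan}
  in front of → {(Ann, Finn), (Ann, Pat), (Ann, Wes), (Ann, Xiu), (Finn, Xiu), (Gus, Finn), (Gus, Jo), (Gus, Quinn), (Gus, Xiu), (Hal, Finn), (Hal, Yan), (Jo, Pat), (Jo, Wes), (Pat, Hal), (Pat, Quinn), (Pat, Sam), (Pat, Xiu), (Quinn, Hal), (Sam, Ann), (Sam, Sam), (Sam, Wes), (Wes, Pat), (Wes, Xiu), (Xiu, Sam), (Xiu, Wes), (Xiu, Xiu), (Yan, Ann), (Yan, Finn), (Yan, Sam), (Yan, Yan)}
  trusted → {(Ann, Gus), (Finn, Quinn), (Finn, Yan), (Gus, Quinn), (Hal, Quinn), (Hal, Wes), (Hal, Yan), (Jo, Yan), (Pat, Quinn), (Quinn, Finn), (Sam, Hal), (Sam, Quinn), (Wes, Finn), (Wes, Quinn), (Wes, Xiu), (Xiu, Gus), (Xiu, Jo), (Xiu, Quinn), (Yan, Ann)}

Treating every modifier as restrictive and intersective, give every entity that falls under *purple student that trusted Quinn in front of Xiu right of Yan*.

⟦that trusted Quinn⟧ = {x : ⟨x, Quinn⟩ ∈ ⟦trusted⟧} = {Finn, Gus, Hal, Pat, Sam, Wes, Xiu}
⟦in front of Xiu⟧ = {x : ⟨x, Xiu⟩ ∈ ⟦in front of⟧} = {Ann, Finn, Gus, Pat, Wes, Xiu}
⟦right of Yan⟧ = {x : ⟨x, Yan⟩ ∈ ⟦right of⟧} = {Finn, Gus, Hal, Pat, Sam, Wes, Yan}
⟦student⟧ = {Ann, Finn, Gus, Quinn, Sam, Wes, Yan}
… ∩ ⟦that trusted Quinn⟧ = {Ann, Finn, Gus, Quinn, Sam, Wes, Yan} ∩ {Finn, Gus, Hal, Pat, Sam, Wes, Xiu} = {Finn, Gus, Sam, Wes}
… ∩ ⟦in front of Xiu⟧ = {Finn, Gus, Sam, Wes} ∩ {Ann, Finn, Gus, Pat, Wes, Xiu} = {Finn, Gus, Wes}
… ∩ ⟦right of Yan⟧ = {Finn, Gus, Wes} ∩ {Finn, Gus, Hal, Pat, Sam, Wes, Yan} = {Finn, Gus, Wes}
… ∩ ⟦purple⟧ = {Finn, Gus, Wes} ∩ {Ann, Finn, Gus, Pat, Quinn, Wes, Xiu, Yan} = {Finn, Gus, Wes}
So ⟦purple student that trusted Quinn in front of Xiu right of Yan⟧ = {Finn, Gus, Wes}.

{Finn, Gus, Wes}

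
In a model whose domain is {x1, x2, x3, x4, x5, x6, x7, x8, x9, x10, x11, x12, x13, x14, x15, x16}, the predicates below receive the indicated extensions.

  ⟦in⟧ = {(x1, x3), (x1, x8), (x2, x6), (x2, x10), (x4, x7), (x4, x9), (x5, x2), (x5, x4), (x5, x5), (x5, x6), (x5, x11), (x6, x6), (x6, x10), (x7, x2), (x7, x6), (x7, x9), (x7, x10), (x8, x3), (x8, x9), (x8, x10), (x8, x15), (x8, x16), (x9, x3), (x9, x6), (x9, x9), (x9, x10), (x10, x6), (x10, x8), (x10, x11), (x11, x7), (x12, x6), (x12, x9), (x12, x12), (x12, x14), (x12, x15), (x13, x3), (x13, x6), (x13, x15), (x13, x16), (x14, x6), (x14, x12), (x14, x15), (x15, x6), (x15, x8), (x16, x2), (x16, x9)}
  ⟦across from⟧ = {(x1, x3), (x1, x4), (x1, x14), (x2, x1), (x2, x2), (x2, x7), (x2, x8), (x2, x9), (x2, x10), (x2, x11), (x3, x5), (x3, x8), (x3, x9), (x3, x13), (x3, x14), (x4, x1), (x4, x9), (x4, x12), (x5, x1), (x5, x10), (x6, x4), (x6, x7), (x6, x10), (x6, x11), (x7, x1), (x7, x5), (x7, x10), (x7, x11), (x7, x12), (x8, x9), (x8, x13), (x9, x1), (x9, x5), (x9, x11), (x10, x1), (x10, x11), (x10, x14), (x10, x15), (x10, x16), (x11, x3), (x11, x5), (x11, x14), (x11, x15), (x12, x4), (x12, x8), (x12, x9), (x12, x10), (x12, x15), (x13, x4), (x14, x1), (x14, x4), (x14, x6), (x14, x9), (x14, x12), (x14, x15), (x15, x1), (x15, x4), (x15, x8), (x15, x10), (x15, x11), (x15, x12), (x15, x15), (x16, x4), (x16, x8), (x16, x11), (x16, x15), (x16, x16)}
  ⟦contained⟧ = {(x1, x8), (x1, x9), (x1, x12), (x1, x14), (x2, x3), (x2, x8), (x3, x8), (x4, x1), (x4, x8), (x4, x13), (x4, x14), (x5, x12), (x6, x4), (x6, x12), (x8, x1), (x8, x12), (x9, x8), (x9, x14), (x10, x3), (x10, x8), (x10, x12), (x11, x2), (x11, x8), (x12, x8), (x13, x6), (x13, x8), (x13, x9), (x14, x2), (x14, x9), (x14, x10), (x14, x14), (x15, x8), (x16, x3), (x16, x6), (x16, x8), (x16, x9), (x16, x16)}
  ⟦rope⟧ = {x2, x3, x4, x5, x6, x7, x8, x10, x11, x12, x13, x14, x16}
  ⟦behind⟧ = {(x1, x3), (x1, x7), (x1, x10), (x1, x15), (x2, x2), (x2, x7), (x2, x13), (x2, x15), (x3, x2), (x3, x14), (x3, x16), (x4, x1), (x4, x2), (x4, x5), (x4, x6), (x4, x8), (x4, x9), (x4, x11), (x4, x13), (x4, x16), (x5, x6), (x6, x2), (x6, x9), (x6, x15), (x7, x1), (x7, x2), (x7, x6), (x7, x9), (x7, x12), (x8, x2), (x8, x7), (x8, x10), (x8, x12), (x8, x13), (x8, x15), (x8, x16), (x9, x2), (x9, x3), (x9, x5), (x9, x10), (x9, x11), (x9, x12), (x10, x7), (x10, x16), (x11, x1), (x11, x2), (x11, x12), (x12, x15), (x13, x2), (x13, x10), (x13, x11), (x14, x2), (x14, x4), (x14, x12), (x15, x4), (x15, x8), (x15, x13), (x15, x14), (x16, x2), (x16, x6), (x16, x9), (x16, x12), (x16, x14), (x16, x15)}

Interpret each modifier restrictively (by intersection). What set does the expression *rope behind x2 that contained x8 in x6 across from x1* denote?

⟦behind x2⟧ = {x : ⟨x, x2⟩ ∈ ⟦behind⟧} = {x2, x3, x4, x6, x7, x8, x9, x11, x13, x14, x16}
⟦that contained x8⟧ = {x : ⟨x, x8⟩ ∈ ⟦contained⟧} = {x1, x2, x3, x4, x9, x10, x11, x12, x13, x15, x16}
⟦in x6⟧ = {x : ⟨x, x6⟩ ∈ ⟦in⟧} = {x2, x5, x6, x7, x9, x10, x12, x13, x14, x15}
⟦across from x1⟧ = {x : ⟨x, x1⟩ ∈ ⟦across from⟧} = {x2, x4, x5, x7, x9, x10, x14, x15}
⟦rope⟧ = {x2, x3, x4, x5, x6, x7, x8, x10, x11, x12, x13, x14, x16}
… ∩ ⟦behind x2⟧ = {x2, x3, x4, x5, x6, x7, x8, x10, x11, x12, x13, x14, x16} ∩ {x2, x3, x4, x6, x7, x8, x9, x11, x13, x14, x16} = {x2, x3, x4, x6, x7, x8, x11, x13, x14, x16}
… ∩ ⟦that contained x8⟧ = {x2, x3, x4, x6, x7, x8, x11, x13, x14, x16} ∩ {x1, x2, x3, x4, x9, x10, x11, x12, x13, x15, x16} = {x2, x3, x4, x11, x13, x16}
… ∩ ⟦in x6⟧ = {x2, x3, x4, x11, x13, x16} ∩ {x2, x5, x6, x7, x9, x10, x12, x13, x14, x15} = {x2, x13}
… ∩ ⟦across from x1⟧ = {x2, x13} ∩ {x2, x4, x5, x7, x9, x10, x14, x15} = {x2}
So ⟦rope behind x2 that contained x8 in x6 across from x1⟧ = {x2}.

{x2}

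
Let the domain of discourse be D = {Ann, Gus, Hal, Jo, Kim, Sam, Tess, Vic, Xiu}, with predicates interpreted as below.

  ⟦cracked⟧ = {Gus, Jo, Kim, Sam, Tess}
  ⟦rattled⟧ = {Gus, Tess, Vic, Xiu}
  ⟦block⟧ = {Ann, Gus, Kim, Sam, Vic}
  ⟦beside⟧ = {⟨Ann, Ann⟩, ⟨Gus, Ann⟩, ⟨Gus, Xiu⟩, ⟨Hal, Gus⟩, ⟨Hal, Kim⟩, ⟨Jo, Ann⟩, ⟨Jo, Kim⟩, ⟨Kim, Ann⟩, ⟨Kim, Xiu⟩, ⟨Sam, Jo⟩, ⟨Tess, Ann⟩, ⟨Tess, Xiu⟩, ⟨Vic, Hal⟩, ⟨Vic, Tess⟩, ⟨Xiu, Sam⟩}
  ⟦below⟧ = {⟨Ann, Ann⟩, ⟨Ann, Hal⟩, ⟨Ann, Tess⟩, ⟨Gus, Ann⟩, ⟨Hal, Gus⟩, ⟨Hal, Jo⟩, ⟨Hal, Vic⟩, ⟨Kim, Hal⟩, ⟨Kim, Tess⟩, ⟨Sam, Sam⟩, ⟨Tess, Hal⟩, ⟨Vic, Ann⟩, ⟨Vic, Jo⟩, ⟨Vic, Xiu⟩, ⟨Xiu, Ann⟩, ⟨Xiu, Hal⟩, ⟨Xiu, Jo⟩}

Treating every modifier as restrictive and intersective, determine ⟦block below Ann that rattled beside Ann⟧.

{Gus}

⟦below Ann⟧ = {x : ⟨x, Ann⟩ ∈ ⟦below⟧} = {Ann, Gus, Vic, Xiu}
⟦that rattled⟧ = ⟦rattled⟧ = {Gus, Tess, Vic, Xiu}
⟦beside Ann⟧ = {x : ⟨x, Ann⟩ ∈ ⟦beside⟧} = {Ann, Gus, Jo, Kim, Tess}
⟦block⟧ = {Ann, Gus, Kim, Sam, Vic}
… ∩ ⟦below Ann⟧ = {Ann, Gus, Kim, Sam, Vic} ∩ {Ann, Gus, Vic, Xiu} = {Ann, Gus, Vic}
… ∩ ⟦that rattled⟧ = {Ann, Gus, Vic} ∩ {Gus, Tess, Vic, Xiu} = {Gus, Vic}
… ∩ ⟦beside Ann⟧ = {Gus, Vic} ∩ {Ann, Gus, Jo, Kim, Tess} = {Gus}
So ⟦block below Ann that rattled beside Ann⟧ = {Gus}.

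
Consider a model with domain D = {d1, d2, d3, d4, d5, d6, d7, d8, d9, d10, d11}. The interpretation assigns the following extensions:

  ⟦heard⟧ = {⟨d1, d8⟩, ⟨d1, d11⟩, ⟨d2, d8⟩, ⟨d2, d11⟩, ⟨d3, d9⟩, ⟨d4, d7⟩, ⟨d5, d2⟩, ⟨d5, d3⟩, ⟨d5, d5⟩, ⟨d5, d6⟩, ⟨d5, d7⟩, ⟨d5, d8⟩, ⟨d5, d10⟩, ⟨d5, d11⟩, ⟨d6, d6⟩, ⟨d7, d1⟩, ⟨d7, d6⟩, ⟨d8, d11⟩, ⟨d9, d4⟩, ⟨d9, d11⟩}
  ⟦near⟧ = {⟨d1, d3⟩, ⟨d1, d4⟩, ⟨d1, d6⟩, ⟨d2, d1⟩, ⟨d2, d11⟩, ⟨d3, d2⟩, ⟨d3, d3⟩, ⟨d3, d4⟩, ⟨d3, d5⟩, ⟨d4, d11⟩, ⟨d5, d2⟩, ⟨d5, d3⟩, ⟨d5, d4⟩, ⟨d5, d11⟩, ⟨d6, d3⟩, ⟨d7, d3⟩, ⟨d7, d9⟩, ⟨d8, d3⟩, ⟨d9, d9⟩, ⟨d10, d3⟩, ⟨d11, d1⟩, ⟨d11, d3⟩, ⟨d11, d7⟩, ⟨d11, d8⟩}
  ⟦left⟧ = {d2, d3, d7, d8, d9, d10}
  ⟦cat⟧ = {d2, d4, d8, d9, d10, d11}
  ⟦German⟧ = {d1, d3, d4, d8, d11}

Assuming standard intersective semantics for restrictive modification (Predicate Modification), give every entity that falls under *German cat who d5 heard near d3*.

{d8, d11}

⟦who d5 heard⟧ = {x : ⟨d5, x⟩ ∈ ⟦heard⟧} = {d2, d3, d5, d6, d7, d8, d10, d11}
⟦near d3⟧ = {x : ⟨x, d3⟩ ∈ ⟦near⟧} = {d1, d3, d5, d6, d7, d8, d10, d11}
⟦cat⟧ = {d2, d4, d8, d9, d10, d11}
… ∩ ⟦who d5 heard⟧ = {d2, d4, d8, d9, d10, d11} ∩ {d2, d3, d5, d6, d7, d8, d10, d11} = {d2, d8, d10, d11}
… ∩ ⟦near d3⟧ = {d2, d8, d10, d11} ∩ {d1, d3, d5, d6, d7, d8, d10, d11} = {d8, d10, d11}
… ∩ ⟦German⟧ = {d8, d10, d11} ∩ {d1, d3, d4, d8, d11} = {d8, d11}
So ⟦German cat who d5 heard near d3⟧ = {d8, d11}.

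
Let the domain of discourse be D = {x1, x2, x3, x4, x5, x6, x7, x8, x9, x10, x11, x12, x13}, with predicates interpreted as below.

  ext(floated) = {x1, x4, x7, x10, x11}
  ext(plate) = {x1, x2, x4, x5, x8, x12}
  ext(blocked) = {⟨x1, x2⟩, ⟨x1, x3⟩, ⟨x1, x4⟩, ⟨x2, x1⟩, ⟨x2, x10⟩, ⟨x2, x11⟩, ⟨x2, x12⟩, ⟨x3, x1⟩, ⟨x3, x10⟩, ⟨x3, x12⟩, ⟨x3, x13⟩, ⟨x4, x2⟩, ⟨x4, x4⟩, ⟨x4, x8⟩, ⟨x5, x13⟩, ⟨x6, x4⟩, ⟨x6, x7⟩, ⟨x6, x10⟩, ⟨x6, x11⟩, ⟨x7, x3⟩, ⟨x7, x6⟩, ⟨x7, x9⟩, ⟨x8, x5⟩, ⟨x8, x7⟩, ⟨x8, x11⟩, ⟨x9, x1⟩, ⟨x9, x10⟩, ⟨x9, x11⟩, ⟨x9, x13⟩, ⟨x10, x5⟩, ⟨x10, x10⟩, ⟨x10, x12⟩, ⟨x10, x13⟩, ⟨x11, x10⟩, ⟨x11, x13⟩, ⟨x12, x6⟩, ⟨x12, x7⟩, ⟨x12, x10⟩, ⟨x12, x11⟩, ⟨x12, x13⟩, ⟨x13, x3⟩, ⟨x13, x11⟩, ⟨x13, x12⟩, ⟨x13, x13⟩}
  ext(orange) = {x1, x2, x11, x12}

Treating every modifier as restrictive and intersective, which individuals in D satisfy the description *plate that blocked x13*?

{x5, x12}

⟦that blocked x13⟧ = {x : ⟨x, x13⟩ ∈ ⟦blocked⟧} = {x3, x5, x9, x10, x11, x12, x13}
⟦plate⟧ = {x1, x2, x4, x5, x8, x12}
… ∩ ⟦that blocked x13⟧ = {x1, x2, x4, x5, x8, x12} ∩ {x3, x5, x9, x10, x11, x12, x13} = {x5, x12}
So ⟦plate that blocked x13⟧ = {x5, x12}.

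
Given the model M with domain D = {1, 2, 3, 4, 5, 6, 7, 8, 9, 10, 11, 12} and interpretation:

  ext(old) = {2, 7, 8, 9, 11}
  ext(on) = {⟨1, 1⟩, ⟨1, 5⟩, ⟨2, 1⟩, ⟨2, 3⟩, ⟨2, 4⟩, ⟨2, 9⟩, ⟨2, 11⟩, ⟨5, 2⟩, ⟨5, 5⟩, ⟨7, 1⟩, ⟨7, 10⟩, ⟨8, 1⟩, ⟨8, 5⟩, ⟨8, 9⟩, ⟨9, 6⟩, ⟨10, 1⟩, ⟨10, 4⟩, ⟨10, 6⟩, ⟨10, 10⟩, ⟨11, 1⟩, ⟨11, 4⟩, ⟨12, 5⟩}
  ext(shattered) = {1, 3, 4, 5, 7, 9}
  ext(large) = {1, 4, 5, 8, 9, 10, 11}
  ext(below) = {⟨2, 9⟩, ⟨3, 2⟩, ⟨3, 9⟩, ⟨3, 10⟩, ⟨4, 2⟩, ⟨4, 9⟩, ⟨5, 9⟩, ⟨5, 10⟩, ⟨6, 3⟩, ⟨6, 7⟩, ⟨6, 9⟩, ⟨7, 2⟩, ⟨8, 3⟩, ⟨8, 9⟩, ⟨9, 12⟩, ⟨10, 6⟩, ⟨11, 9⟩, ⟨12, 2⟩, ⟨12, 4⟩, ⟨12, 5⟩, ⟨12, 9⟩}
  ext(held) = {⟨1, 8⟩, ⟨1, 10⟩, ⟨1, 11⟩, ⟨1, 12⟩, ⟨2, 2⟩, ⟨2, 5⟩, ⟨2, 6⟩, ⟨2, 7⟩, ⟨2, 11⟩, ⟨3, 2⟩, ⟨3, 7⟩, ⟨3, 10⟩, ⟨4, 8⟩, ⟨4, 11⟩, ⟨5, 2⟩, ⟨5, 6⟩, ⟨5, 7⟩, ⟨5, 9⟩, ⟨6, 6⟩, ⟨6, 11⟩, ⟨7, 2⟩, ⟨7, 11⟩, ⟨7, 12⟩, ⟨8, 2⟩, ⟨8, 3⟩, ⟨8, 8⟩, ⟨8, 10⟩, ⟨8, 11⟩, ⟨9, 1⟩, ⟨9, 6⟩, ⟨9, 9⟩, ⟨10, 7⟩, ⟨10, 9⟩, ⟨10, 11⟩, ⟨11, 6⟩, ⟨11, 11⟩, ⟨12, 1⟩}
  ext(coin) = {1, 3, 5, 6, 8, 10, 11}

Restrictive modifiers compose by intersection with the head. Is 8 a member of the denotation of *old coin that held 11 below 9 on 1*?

yes

⟦that held 11⟧ = {x : ⟨x, 11⟩ ∈ ⟦held⟧} = {1, 2, 4, 6, 7, 8, 10, 11}
⟦below 9⟧ = {x : ⟨x, 9⟩ ∈ ⟦below⟧} = {2, 3, 4, 5, 6, 8, 11, 12}
⟦on 1⟧ = {x : ⟨x, 1⟩ ∈ ⟦on⟧} = {1, 2, 7, 8, 10, 11}
⟦coin⟧ = {1, 3, 5, 6, 8, 10, 11}
… ∩ ⟦that held 11⟧ = {1, 3, 5, 6, 8, 10, 11} ∩ {1, 2, 4, 6, 7, 8, 10, 11} = {1, 6, 8, 10, 11}
… ∩ ⟦below 9⟧ = {1, 6, 8, 10, 11} ∩ {2, 3, 4, 5, 6, 8, 11, 12} = {6, 8, 11}
… ∩ ⟦on 1⟧ = {6, 8, 11} ∩ {1, 2, 7, 8, 10, 11} = {8, 11}
… ∩ ⟦old⟧ = {8, 11} ∩ {2, 7, 8, 9, 11} = {8, 11}
⟦old coin that held 11 below 9 on 1⟧ = {8, 11}; 8 ∈ this set.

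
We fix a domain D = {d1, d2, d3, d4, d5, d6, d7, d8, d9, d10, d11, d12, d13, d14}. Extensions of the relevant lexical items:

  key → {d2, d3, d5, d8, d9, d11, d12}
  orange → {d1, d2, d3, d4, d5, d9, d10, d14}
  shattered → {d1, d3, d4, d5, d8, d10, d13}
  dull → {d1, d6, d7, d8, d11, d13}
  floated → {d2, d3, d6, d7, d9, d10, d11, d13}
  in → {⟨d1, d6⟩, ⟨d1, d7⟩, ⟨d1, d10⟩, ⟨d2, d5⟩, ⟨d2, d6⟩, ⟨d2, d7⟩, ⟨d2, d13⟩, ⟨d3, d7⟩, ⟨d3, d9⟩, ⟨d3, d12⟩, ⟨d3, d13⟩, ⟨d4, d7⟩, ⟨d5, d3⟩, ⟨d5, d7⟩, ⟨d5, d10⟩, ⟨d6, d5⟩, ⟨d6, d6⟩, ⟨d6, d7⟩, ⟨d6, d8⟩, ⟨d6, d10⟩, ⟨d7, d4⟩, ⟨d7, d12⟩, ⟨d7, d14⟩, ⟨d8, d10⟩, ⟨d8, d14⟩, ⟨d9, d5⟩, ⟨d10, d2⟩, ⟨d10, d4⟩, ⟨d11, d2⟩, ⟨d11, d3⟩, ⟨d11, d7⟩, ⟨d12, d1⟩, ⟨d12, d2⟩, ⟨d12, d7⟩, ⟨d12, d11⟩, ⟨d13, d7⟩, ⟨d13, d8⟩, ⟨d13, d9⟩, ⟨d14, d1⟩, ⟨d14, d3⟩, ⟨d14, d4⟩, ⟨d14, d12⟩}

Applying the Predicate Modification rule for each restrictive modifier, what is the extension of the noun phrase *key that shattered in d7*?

{d3, d5}

⟦that shattered⟧ = ⟦shattered⟧ = {d1, d3, d4, d5, d8, d10, d13}
⟦in d7⟧ = {x : ⟨x, d7⟩ ∈ ⟦in⟧} = {d1, d2, d3, d4, d5, d6, d11, d12, d13}
⟦key⟧ = {d2, d3, d5, d8, d9, d11, d12}
… ∩ ⟦that shattered⟧ = {d2, d3, d5, d8, d9, d11, d12} ∩ {d1, d3, d4, d5, d8, d10, d13} = {d3, d5, d8}
… ∩ ⟦in d7⟧ = {d3, d5, d8} ∩ {d1, d2, d3, d4, d5, d6, d11, d12, d13} = {d3, d5}
So ⟦key that shattered in d7⟧ = {d3, d5}.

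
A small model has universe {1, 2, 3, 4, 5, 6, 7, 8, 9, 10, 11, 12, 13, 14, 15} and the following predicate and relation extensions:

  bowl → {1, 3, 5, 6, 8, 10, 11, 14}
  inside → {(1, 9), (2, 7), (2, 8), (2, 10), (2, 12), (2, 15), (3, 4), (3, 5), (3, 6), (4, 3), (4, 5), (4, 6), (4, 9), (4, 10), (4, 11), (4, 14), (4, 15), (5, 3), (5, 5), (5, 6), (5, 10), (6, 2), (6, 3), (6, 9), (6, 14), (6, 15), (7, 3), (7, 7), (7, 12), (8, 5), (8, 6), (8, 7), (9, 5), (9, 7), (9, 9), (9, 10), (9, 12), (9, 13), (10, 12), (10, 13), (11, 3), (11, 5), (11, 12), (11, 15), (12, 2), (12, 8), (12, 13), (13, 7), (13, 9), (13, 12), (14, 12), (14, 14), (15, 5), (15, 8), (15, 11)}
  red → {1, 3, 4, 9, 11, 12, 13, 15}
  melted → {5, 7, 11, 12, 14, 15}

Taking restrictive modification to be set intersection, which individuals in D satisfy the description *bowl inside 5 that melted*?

⟦inside 5⟧ = {x : ⟨x, 5⟩ ∈ ⟦inside⟧} = {3, 4, 5, 8, 9, 11, 15}
⟦that melted⟧ = ⟦melted⟧ = {5, 7, 11, 12, 14, 15}
⟦bowl⟧ = {1, 3, 5, 6, 8, 10, 11, 14}
… ∩ ⟦inside 5⟧ = {1, 3, 5, 6, 8, 10, 11, 14} ∩ {3, 4, 5, 8, 9, 11, 15} = {3, 5, 8, 11}
… ∩ ⟦that melted⟧ = {3, 5, 8, 11} ∩ {5, 7, 11, 12, 14, 15} = {5, 11}
So ⟦bowl inside 5 that melted⟧ = {5, 11}.

{5, 11}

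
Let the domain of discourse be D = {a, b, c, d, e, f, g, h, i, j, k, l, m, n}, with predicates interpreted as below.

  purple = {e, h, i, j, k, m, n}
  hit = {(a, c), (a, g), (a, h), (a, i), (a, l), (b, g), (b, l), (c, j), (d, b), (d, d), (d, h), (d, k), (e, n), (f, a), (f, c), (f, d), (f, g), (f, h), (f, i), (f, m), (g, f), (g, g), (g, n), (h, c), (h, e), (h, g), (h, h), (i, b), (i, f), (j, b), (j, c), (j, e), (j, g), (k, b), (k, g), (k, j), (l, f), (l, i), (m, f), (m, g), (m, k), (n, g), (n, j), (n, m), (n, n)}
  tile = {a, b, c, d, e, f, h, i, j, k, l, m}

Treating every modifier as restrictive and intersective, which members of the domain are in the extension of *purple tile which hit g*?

⟦which hit g⟧ = {x : ⟨x, g⟩ ∈ ⟦hit⟧} = {a, b, f, g, h, j, k, m, n}
⟦tile⟧ = {a, b, c, d, e, f, h, i, j, k, l, m}
… ∩ ⟦which hit g⟧ = {a, b, c, d, e, f, h, i, j, k, l, m} ∩ {a, b, f, g, h, j, k, m, n} = {a, b, f, h, j, k, m}
… ∩ ⟦purple⟧ = {a, b, f, h, j, k, m} ∩ {e, h, i, j, k, m, n} = {h, j, k, m}
So ⟦purple tile which hit g⟧ = {h, j, k, m}.

{h, j, k, m}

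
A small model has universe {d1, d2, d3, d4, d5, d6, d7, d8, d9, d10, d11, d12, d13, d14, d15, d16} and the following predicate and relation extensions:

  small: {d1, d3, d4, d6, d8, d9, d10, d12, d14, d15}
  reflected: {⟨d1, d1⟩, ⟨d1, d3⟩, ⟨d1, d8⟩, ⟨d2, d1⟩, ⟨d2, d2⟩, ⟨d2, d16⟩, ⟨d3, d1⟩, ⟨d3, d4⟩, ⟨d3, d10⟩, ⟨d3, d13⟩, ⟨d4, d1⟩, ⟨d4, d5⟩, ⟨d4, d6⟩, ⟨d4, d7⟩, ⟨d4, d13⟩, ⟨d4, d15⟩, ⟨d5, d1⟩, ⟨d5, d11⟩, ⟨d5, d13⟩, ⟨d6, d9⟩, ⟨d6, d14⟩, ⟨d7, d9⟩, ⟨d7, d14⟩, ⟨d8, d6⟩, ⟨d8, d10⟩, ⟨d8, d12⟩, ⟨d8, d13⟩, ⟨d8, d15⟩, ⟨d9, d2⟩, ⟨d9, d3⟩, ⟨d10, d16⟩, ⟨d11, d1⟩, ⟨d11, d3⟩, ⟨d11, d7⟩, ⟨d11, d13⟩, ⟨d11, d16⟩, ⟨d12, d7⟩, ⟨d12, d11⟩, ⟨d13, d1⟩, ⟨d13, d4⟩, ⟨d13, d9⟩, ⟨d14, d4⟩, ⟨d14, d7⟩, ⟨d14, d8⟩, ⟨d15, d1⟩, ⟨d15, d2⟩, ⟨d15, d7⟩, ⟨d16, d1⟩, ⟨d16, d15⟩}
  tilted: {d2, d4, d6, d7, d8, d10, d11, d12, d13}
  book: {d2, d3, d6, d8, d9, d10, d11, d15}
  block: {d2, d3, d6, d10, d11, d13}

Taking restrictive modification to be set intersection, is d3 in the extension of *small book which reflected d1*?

⟦which reflected d1⟧ = {x : ⟨x, d1⟩ ∈ ⟦reflected⟧} = {d1, d2, d3, d4, d5, d11, d13, d15, d16}
⟦book⟧ = {d2, d3, d6, d8, d9, d10, d11, d15}
… ∩ ⟦which reflected d1⟧ = {d2, d3, d6, d8, d9, d10, d11, d15} ∩ {d1, d2, d3, d4, d5, d11, d13, d15, d16} = {d2, d3, d11, d15}
… ∩ ⟦small⟧ = {d2, d3, d11, d15} ∩ {d1, d3, d4, d6, d8, d9, d10, d12, d14, d15} = {d3, d15}
⟦small book which reflected d1⟧ = {d3, d15}; d3 ∈ this set.

yes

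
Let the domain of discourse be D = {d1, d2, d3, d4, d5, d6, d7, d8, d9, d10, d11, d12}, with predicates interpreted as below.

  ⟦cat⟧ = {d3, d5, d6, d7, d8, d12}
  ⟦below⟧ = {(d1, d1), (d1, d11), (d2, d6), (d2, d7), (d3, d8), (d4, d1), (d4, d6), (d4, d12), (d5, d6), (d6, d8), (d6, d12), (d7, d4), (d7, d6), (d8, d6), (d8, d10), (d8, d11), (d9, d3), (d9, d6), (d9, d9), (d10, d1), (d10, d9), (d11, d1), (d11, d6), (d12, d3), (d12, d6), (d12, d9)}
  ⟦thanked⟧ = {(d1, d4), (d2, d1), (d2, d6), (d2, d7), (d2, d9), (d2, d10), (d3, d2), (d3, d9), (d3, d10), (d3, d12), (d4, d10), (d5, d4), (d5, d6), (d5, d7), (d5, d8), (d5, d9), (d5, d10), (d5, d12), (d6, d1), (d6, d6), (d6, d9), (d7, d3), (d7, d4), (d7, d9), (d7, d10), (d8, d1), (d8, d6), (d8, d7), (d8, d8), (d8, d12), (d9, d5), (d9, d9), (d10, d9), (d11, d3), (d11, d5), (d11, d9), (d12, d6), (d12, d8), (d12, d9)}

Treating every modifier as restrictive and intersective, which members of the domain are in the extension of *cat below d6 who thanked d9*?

⟦below d6⟧ = {x : ⟨x, d6⟩ ∈ ⟦below⟧} = {d2, d4, d5, d7, d8, d9, d11, d12}
⟦who thanked d9⟧ = {x : ⟨x, d9⟩ ∈ ⟦thanked⟧} = {d2, d3, d5, d6, d7, d9, d10, d11, d12}
⟦cat⟧ = {d3, d5, d6, d7, d8, d12}
… ∩ ⟦below d6⟧ = {d3, d5, d6, d7, d8, d12} ∩ {d2, d4, d5, d7, d8, d9, d11, d12} = {d5, d7, d8, d12}
… ∩ ⟦who thanked d9⟧ = {d5, d7, d8, d12} ∩ {d2, d3, d5, d6, d7, d9, d10, d11, d12} = {d5, d7, d12}
So ⟦cat below d6 who thanked d9⟧ = {d5, d7, d12}.

{d5, d7, d12}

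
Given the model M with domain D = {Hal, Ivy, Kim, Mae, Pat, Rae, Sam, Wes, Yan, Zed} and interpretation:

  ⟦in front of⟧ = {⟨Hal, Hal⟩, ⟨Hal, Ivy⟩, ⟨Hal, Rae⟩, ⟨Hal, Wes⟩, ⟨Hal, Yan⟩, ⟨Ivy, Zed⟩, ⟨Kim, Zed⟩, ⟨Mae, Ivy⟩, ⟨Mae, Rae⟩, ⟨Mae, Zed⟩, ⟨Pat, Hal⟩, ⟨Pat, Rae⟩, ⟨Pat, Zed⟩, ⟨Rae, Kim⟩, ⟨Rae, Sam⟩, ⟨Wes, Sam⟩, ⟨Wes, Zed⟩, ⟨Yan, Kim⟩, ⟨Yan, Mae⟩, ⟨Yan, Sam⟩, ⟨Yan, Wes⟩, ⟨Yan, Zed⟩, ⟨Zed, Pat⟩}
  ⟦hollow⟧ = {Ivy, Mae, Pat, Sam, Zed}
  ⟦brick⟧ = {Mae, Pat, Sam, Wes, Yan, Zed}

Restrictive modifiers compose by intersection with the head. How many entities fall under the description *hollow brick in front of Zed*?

⟦in front of Zed⟧ = {x : ⟨x, Zed⟩ ∈ ⟦in front of⟧} = {Ivy, Kim, Mae, Pat, Wes, Yan}
⟦brick⟧ = {Mae, Pat, Sam, Wes, Yan, Zed}
… ∩ ⟦in front of Zed⟧ = {Mae, Pat, Sam, Wes, Yan, Zed} ∩ {Ivy, Kim, Mae, Pat, Wes, Yan} = {Mae, Pat, Wes, Yan}
… ∩ ⟦hollow⟧ = {Mae, Pat, Wes, Yan} ∩ {Ivy, Mae, Pat, Sam, Zed} = {Mae, Pat}
⟦hollow brick in front of Zed⟧ = {Mae, Pat}, so the cardinality is 2.

2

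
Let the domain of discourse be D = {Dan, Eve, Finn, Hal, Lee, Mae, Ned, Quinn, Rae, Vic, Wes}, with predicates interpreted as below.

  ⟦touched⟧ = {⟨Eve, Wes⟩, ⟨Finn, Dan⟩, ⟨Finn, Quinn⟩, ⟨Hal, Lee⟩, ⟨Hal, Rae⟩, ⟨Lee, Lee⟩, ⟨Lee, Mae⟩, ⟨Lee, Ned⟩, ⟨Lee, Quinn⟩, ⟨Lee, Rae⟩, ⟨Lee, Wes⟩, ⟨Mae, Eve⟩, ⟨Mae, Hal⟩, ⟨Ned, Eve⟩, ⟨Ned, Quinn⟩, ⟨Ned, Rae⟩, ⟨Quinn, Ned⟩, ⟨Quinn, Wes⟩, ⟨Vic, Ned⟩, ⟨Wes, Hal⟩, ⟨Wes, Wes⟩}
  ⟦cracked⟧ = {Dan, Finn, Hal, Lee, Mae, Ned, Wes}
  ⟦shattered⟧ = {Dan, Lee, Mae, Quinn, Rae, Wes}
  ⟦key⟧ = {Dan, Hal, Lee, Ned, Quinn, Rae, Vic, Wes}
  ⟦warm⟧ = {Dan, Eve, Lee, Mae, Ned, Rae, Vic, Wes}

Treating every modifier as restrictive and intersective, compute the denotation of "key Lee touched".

⟦Lee touched⟧ = {x : ⟨Lee, x⟩ ∈ ⟦touched⟧} = {Lee, Mae, Ned, Quinn, Rae, Wes}
⟦key⟧ = {Dan, Hal, Lee, Ned, Quinn, Rae, Vic, Wes}
… ∩ ⟦Lee touched⟧ = {Dan, Hal, Lee, Ned, Quinn, Rae, Vic, Wes} ∩ {Lee, Mae, Ned, Quinn, Rae, Wes} = {Lee, Ned, Quinn, Rae, Wes}
So ⟦key Lee touched⟧ = {Lee, Ned, Quinn, Rae, Wes}.

{Lee, Ned, Quinn, Rae, Wes}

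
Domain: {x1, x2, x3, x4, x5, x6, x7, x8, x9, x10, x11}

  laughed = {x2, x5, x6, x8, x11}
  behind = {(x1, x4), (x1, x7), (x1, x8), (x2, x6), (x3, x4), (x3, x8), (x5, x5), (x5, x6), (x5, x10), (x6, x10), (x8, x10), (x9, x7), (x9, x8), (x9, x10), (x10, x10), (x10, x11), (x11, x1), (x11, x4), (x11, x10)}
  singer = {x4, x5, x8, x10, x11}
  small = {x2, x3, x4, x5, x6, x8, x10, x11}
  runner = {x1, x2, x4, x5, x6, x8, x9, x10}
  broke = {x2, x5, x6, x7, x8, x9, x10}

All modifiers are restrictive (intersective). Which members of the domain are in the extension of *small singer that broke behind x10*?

⟦that broke⟧ = ⟦broke⟧ = {x2, x5, x6, x7, x8, x9, x10}
⟦behind x10⟧ = {x : ⟨x, x10⟩ ∈ ⟦behind⟧} = {x5, x6, x8, x9, x10, x11}
⟦singer⟧ = {x4, x5, x8, x10, x11}
… ∩ ⟦that broke⟧ = {x4, x5, x8, x10, x11} ∩ {x2, x5, x6, x7, x8, x9, x10} = {x5, x8, x10}
… ∩ ⟦behind x10⟧ = {x5, x8, x10} ∩ {x5, x6, x8, x9, x10, x11} = {x5, x8, x10}
… ∩ ⟦small⟧ = {x5, x8, x10} ∩ {x2, x3, x4, x5, x6, x8, x10, x11} = {x5, x8, x10}
So ⟦small singer that broke behind x10⟧ = {x5, x8, x10}.

{x5, x8, x10}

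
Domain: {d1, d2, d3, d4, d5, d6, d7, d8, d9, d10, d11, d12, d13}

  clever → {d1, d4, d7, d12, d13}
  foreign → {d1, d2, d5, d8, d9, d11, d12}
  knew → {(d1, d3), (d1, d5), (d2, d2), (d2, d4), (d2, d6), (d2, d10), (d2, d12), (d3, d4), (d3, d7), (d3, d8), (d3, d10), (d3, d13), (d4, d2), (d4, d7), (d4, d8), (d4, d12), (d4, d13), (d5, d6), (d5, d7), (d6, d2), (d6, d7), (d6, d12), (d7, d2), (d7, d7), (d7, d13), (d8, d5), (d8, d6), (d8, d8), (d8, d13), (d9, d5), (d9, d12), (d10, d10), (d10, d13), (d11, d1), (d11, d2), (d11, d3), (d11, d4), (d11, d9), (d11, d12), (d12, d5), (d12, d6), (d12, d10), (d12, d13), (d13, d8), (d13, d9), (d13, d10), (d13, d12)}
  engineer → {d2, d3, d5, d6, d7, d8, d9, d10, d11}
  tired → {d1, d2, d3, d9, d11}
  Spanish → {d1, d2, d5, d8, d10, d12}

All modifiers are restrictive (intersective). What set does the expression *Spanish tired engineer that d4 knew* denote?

⟦that d4 knew⟧ = {x : ⟨d4, x⟩ ∈ ⟦knew⟧} = {d2, d7, d8, d12, d13}
⟦engineer⟧ = {d2, d3, d5, d6, d7, d8, d9, d10, d11}
… ∩ ⟦that d4 knew⟧ = {d2, d3, d5, d6, d7, d8, d9, d10, d11} ∩ {d2, d7, d8, d12, d13} = {d2, d7, d8}
… ∩ ⟦Spanish⟧ = {d2, d7, d8} ∩ {d1, d2, d5, d8, d10, d12} = {d2, d8}
… ∩ ⟦tired⟧ = {d2, d8} ∩ {d1, d2, d3, d9, d11} = {d2}
So ⟦Spanish tired engineer that d4 knew⟧ = {d2}.

{d2}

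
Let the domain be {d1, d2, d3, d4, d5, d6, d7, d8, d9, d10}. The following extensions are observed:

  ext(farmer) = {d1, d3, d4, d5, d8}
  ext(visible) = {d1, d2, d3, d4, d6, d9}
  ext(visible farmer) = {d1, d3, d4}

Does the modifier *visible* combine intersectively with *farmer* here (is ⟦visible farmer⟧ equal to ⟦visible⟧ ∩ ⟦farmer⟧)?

yes

⟦visible⟧ ∩ ⟦farmer⟧ = {d1, d2, d3, d4, d6, d9} ∩ {d1, d3, d4, d5, d8} = {d1, d3, d4}
Observed ⟦visible farmer⟧ = {d1, d3, d4}.
These coincide, so the modifier is intersective here.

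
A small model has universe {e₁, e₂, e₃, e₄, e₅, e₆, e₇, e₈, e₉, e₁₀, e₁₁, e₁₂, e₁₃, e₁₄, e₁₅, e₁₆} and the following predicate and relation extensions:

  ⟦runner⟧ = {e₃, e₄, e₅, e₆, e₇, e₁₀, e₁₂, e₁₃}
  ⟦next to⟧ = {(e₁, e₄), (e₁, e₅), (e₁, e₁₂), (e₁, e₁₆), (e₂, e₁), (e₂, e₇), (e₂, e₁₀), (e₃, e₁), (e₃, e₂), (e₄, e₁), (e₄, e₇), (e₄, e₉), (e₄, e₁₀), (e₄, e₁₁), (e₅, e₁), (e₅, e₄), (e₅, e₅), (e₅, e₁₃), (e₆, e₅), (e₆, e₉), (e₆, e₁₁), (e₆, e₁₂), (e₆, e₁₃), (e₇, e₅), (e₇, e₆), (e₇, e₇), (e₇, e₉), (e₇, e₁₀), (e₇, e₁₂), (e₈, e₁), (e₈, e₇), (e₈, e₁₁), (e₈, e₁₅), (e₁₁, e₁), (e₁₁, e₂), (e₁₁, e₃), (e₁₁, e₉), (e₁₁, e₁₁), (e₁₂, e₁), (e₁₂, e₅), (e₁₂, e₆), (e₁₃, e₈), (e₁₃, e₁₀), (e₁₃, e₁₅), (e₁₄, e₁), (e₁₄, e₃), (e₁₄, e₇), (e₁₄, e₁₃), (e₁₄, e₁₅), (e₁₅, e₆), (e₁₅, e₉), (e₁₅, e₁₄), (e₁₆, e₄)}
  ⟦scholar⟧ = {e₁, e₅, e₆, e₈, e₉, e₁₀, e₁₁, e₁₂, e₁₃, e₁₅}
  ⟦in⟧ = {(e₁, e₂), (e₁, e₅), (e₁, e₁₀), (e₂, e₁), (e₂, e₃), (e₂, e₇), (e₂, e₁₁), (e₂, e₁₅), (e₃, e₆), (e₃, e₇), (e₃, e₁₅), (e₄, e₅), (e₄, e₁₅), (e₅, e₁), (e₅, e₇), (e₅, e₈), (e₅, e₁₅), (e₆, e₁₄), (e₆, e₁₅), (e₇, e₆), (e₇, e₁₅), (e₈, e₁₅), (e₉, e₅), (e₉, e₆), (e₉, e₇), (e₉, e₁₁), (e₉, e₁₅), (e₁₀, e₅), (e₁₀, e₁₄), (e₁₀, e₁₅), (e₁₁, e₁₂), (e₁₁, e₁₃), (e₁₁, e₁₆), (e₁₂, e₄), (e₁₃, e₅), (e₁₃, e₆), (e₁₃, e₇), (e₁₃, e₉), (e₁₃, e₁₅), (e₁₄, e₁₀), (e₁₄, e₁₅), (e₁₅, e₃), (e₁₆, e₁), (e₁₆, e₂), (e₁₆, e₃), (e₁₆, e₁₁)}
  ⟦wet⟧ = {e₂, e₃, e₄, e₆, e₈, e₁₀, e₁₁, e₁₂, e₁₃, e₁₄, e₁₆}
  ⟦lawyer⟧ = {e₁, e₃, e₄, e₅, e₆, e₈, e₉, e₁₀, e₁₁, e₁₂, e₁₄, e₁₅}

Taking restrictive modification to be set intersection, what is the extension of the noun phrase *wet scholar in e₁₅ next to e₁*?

{e₈}

⟦in e₁₅⟧ = {x : ⟨x, e₁₅⟩ ∈ ⟦in⟧} = {e₂, e₃, e₄, e₅, e₆, e₇, e₈, e₉, e₁₀, e₁₃, e₁₄}
⟦next to e₁⟧ = {x : ⟨x, e₁⟩ ∈ ⟦next to⟧} = {e₂, e₃, e₄, e₅, e₈, e₁₁, e₁₂, e₁₄}
⟦scholar⟧ = {e₁, e₅, e₆, e₈, e₉, e₁₀, e₁₁, e₁₂, e₁₃, e₁₅}
… ∩ ⟦in e₁₅⟧ = {e₁, e₅, e₆, e₈, e₉, e₁₀, e₁₁, e₁₂, e₁₃, e₁₅} ∩ {e₂, e₃, e₄, e₅, e₆, e₇, e₈, e₉, e₁₀, e₁₃, e₁₄} = {e₅, e₆, e₈, e₉, e₁₀, e₁₃}
… ∩ ⟦next to e₁⟧ = {e₅, e₆, e₈, e₉, e₁₀, e₁₃} ∩ {e₂, e₃, e₄, e₅, e₈, e₁₁, e₁₂, e₁₄} = {e₅, e₈}
… ∩ ⟦wet⟧ = {e₅, e₈} ∩ {e₂, e₃, e₄, e₆, e₈, e₁₀, e₁₁, e₁₂, e₁₃, e₁₄, e₁₆} = {e₈}
So ⟦wet scholar in e₁₅ next to e₁⟧ = {e₈}.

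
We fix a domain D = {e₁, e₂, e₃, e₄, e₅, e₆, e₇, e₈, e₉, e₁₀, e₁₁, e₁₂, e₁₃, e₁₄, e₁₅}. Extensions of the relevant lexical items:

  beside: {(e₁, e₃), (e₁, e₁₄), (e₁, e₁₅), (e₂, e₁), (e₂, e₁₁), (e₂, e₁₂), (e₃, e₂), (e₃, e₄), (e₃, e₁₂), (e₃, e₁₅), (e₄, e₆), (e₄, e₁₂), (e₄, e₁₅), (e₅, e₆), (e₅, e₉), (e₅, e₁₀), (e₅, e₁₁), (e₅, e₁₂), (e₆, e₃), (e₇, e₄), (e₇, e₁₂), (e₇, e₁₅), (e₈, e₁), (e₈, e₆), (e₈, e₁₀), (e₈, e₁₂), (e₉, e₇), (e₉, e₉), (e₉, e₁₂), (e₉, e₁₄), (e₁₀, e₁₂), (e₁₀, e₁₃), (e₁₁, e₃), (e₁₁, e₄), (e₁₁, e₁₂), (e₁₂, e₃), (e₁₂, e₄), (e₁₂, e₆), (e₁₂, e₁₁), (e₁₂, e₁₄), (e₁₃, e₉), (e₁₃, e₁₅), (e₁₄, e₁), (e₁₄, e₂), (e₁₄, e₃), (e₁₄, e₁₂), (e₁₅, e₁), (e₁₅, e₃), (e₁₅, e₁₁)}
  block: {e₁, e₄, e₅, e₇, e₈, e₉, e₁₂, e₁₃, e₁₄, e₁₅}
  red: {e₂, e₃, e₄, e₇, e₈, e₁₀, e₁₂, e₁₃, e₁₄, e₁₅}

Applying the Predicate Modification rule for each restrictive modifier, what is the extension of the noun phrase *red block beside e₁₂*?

{e₄, e₇, e₈, e₁₄}

⟦beside e₁₂⟧ = {x : ⟨x, e₁₂⟩ ∈ ⟦beside⟧} = {e₂, e₃, e₄, e₅, e₇, e₈, e₉, e₁₀, e₁₁, e₁₄}
⟦block⟧ = {e₁, e₄, e₅, e₇, e₈, e₉, e₁₂, e₁₃, e₁₄, e₁₅}
… ∩ ⟦beside e₁₂⟧ = {e₁, e₄, e₅, e₇, e₈, e₉, e₁₂, e₁₃, e₁₄, e₁₅} ∩ {e₂, e₃, e₄, e₅, e₇, e₈, e₉, e₁₀, e₁₁, e₁₄} = {e₄, e₅, e₇, e₈, e₉, e₁₄}
… ∩ ⟦red⟧ = {e₄, e₅, e₇, e₈, e₉, e₁₄} ∩ {e₂, e₃, e₄, e₇, e₈, e₁₀, e₁₂, e₁₃, e₁₄, e₁₅} = {e₄, e₇, e₈, e₁₄}
So ⟦red block beside e₁₂⟧ = {e₄, e₇, e₈, e₁₄}.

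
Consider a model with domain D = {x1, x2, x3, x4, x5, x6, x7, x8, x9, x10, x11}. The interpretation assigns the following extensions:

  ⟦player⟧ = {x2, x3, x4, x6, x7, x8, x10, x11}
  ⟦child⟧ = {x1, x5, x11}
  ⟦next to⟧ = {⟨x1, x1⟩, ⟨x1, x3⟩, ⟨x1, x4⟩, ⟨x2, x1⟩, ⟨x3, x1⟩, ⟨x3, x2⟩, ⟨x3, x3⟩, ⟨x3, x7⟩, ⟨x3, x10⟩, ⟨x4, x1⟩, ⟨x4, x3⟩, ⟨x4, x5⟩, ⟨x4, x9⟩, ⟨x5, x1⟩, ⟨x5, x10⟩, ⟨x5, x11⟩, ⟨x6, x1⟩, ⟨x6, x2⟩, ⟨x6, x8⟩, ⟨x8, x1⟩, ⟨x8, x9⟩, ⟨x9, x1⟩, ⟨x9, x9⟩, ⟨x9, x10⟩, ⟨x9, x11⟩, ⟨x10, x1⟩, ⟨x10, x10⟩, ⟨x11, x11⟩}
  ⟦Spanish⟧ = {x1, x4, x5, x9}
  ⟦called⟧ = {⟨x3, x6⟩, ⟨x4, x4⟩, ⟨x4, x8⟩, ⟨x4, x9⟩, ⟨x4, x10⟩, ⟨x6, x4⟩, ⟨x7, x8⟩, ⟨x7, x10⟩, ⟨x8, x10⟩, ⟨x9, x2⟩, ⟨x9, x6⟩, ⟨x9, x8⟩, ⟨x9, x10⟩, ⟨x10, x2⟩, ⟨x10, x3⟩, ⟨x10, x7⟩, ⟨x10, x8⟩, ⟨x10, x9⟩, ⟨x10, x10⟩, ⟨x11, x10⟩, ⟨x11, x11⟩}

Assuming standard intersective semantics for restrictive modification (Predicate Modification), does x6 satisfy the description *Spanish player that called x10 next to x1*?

⟦that called x10⟧ = {x : ⟨x, x10⟩ ∈ ⟦called⟧} = {x4, x7, x8, x9, x10, x11}
⟦next to x1⟧ = {x : ⟨x, x1⟩ ∈ ⟦next to⟧} = {x1, x2, x3, x4, x5, x6, x8, x9, x10}
⟦player⟧ = {x2, x3, x4, x6, x7, x8, x10, x11}
… ∩ ⟦that called x10⟧ = {x2, x3, x4, x6, x7, x8, x10, x11} ∩ {x4, x7, x8, x9, x10, x11} = {x4, x7, x8, x10, x11}
… ∩ ⟦next to x1⟧ = {x4, x7, x8, x10, x11} ∩ {x1, x2, x3, x4, x5, x6, x8, x9, x10} = {x4, x8, x10}
… ∩ ⟦Spanish⟧ = {x4, x8, x10} ∩ {x1, x4, x5, x9} = {x4}
⟦Spanish player that called x10 next to x1⟧ = {x4}; x6 ∉ this set.

no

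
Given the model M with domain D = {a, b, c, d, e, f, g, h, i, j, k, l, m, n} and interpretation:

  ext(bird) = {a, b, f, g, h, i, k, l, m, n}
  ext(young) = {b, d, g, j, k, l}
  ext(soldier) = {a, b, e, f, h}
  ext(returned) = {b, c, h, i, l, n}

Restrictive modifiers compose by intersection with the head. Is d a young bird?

no

⟦bird⟧ = {a, b, f, g, h, i, k, l, m, n}
… ∩ ⟦young⟧ = {a, b, f, g, h, i, k, l, m, n} ∩ {b, d, g, j, k, l} = {b, g, k, l}
⟦young bird⟧ = {b, g, k, l}; d ∉ this set.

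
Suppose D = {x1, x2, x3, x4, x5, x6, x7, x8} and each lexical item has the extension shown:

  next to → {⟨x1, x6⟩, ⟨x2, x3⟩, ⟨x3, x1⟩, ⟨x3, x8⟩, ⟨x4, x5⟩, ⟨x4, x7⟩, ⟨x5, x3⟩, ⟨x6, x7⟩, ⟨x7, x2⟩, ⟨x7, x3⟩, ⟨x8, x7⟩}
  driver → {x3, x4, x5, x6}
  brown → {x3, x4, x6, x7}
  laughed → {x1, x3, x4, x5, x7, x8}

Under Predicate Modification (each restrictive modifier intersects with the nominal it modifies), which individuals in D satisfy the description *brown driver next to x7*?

{x4, x6}

⟦next to x7⟧ = {x : ⟨x, x7⟩ ∈ ⟦next to⟧} = {x4, x6, x8}
⟦driver⟧ = {x3, x4, x5, x6}
… ∩ ⟦next to x7⟧ = {x3, x4, x5, x6} ∩ {x4, x6, x8} = {x4, x6}
… ∩ ⟦brown⟧ = {x4, x6} ∩ {x3, x4, x6, x7} = {x4, x6}
So ⟦brown driver next to x7⟧ = {x4, x6}.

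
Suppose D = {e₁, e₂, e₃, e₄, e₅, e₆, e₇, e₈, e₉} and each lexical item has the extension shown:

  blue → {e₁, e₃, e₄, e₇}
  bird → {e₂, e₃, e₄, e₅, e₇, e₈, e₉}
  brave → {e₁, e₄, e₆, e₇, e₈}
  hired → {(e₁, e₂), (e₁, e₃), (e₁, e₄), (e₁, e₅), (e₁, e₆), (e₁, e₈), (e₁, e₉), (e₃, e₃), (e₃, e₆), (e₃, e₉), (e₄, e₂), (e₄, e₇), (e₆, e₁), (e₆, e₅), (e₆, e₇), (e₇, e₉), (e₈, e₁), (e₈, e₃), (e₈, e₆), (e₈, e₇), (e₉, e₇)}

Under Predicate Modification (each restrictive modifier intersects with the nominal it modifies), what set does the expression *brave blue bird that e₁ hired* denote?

⟦that e₁ hired⟧ = {x : ⟨e₁, x⟩ ∈ ⟦hired⟧} = {e₂, e₃, e₄, e₅, e₆, e₈, e₉}
⟦bird⟧ = {e₂, e₃, e₄, e₅, e₇, e₈, e₉}
… ∩ ⟦that e₁ hired⟧ = {e₂, e₃, e₄, e₅, e₇, e₈, e₉} ∩ {e₂, e₃, e₄, e₅, e₆, e₈, e₉} = {e₂, e₃, e₄, e₅, e₈, e₉}
… ∩ ⟦brave⟧ = {e₂, e₃, e₄, e₅, e₈, e₉} ∩ {e₁, e₄, e₆, e₇, e₈} = {e₄, e₈}
… ∩ ⟦blue⟧ = {e₄, e₈} ∩ {e₁, e₃, e₄, e₇} = {e₄}
So ⟦brave blue bird that e₁ hired⟧ = {e₄}.

{e₄}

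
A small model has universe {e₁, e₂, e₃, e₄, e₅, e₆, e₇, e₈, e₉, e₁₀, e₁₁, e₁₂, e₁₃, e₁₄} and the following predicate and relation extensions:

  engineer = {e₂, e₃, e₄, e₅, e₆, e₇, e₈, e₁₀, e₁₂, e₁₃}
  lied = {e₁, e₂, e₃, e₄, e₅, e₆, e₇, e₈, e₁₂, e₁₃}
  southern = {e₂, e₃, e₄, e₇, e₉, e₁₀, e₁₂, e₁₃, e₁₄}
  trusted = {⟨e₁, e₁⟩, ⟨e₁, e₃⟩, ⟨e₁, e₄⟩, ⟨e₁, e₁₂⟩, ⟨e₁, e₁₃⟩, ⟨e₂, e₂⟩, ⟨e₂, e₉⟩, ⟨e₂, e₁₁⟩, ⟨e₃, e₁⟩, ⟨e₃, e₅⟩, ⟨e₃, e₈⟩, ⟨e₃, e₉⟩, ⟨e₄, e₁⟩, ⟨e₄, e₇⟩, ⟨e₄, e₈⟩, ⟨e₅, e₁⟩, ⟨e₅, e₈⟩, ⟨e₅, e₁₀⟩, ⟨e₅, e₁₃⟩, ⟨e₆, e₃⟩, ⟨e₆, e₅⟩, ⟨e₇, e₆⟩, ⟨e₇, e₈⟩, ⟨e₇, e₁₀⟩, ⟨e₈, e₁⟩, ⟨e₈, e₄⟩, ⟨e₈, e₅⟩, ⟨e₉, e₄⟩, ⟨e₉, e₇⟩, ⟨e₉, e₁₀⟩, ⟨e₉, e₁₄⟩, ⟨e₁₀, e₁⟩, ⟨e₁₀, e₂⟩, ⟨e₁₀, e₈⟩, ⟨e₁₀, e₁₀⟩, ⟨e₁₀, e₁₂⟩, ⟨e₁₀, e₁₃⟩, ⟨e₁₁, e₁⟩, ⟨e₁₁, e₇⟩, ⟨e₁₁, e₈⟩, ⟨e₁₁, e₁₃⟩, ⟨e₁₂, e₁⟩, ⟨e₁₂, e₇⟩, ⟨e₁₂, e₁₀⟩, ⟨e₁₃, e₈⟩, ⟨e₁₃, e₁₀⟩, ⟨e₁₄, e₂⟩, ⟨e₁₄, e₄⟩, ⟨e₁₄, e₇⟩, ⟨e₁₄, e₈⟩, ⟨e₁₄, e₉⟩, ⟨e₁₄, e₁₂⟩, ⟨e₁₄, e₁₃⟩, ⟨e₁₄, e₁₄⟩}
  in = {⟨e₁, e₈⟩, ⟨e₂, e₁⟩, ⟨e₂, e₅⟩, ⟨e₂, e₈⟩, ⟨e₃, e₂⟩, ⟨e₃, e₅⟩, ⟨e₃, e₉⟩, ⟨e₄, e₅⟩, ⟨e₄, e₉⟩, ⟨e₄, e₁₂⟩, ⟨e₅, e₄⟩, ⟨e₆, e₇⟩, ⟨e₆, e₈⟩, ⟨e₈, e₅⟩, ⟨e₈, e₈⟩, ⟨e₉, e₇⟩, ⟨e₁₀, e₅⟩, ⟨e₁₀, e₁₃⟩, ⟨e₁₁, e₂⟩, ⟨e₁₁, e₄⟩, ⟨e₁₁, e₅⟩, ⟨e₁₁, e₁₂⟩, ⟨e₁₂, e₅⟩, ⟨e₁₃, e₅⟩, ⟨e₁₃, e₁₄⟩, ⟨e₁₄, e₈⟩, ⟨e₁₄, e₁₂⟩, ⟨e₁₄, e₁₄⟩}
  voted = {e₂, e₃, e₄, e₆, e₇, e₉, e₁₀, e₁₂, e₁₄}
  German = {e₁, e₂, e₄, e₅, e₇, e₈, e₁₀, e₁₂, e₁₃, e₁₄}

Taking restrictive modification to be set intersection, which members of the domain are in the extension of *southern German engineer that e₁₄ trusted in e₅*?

{e₂, e₄, e₁₂, e₁₃}

⟦that e₁₄ trusted⟧ = {x : ⟨e₁₄, x⟩ ∈ ⟦trusted⟧} = {e₂, e₄, e₇, e₈, e₉, e₁₂, e₁₃, e₁₄}
⟦in e₅⟧ = {x : ⟨x, e₅⟩ ∈ ⟦in⟧} = {e₂, e₃, e₄, e₈, e₁₀, e₁₁, e₁₂, e₁₃}
⟦engineer⟧ = {e₂, e₃, e₄, e₅, e₆, e₇, e₈, e₁₀, e₁₂, e₁₃}
… ∩ ⟦that e₁₄ trusted⟧ = {e₂, e₃, e₄, e₅, e₆, e₇, e₈, e₁₀, e₁₂, e₁₃} ∩ {e₂, e₄, e₇, e₈, e₉, e₁₂, e₁₃, e₁₄} = {e₂, e₄, e₇, e₈, e₁₂, e₁₃}
… ∩ ⟦in e₅⟧ = {e₂, e₄, e₇, e₈, e₁₂, e₁₃} ∩ {e₂, e₃, e₄, e₈, e₁₀, e₁₁, e₁₂, e₁₃} = {e₂, e₄, e₈, e₁₂, e₁₃}
… ∩ ⟦southern⟧ = {e₂, e₄, e₈, e₁₂, e₁₃} ∩ {e₂, e₃, e₄, e₇, e₉, e₁₀, e₁₂, e₁₃, e₁₄} = {e₂, e₄, e₁₂, e₁₃}
… ∩ ⟦German⟧ = {e₂, e₄, e₁₂, e₁₃} ∩ {e₁, e₂, e₄, e₅, e₇, e₈, e₁₀, e₁₂, e₁₃, e₁₄} = {e₂, e₄, e₁₂, e₁₃}
So ⟦southern German engineer that e₁₄ trusted in e₅⟧ = {e₂, e₄, e₁₂, e₁₃}.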